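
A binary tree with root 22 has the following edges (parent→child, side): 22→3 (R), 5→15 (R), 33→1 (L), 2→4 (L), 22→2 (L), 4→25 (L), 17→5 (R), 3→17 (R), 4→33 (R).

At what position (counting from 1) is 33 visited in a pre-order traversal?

5

Pre-order visits the node, then its left subtree, then its right subtree.
Visit 22.
At 22: go left to 2.
  Visit 2.
  At 2: go left to 4.
    Visit 4.
    At 4: go left to 25.
      25 is a leaf — visit 25.
    At 4: go right to 33.
      Visit 33.
      At 33: go left to 1.
        1 is a leaf — visit 1.
      At 33: no right child.
  At 2: no right child.
At 22: go right to 3.
  Visit 3.
  At 3: no left child.
  At 3: go right to 17.
    Visit 17.
    At 17: no left child.
    At 17: go right to 5.
      Visit 5.
      At 5: no left child.
      At 5: go right to 15.
        15 is a leaf — visit 15.
Full pre-order sequence: 22, 2, 4, 25, 33, 1, 3, 17, 5, 15.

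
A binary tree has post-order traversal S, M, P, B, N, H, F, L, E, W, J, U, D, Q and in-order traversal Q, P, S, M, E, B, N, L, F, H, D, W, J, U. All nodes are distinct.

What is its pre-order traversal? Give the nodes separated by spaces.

Q D E P M S L N B F H U J W

The last element of post-order is the root; it splits in-order into left and right subtrees.
Root Q: left subtree has 0 nodes { }, right has 13 {P, S, M, E, B, N, L, F, H, D, W, J, U}.
  Root D: left subtree has 9 nodes {P, S, M, E, B, N, L, F, H}, right has 3 {W, J, U}.
    Root E: left subtree has 3 nodes {P, S, M}, right has 5 {B, N, L, F, H}.
      Root P: left subtree has 0 nodes { }, right has 2 {S, M}.
        Root M: left subtree has 1 node {S}, right has 0 { }.
      Root L: left subtree has 2 nodes {B, N}, right has 2 {F, H}.
        Root N: left subtree has 1 node {B}, right has 0 { }.
        Root F: left subtree has 0 nodes { }, right has 1 {H}.
    Root U: left subtree has 2 nodes {W, J}, right has 0 { }.
      Root J: left subtree has 1 node {W}, right has 0 { }.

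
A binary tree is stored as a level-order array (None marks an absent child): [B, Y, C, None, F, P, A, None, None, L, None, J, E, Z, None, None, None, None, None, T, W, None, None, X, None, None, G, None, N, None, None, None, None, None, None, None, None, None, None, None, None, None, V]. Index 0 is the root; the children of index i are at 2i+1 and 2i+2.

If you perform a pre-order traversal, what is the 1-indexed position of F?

3

Pre-order visits the node, then its left subtree, then its right subtree.
Visit B.
At B: go left to Y.
  Visit Y.
  At Y: no left child.
  At Y: go right to F.
    Visit F.
    At F: go left to L.
      Visit L.
      At L: go left to T.
        T is a leaf — visit T.
      At L: go right to W.
        Visit W.
        At W: no left child.
        At W: go right to V.
          V is a leaf — visit V.
    At F: no right child.
At B: go right to C.
  Visit C.
  At C: go left to P.
    Visit P.
    At P: go left to J.
      Visit J.
      At J: go left to X.
        X is a leaf — visit X.
      At J: no right child.
    At P: go right to E.
      Visit E.
      At E: no left child.
      At E: go right to G.
        G is a leaf — visit G.
  At C: go right to A.
    Visit A.
    At A: go left to Z.
      Visit Z.
      At Z: no left child.
      At Z: go right to N.
        N is a leaf — visit N.
    At A: no right child.
Full pre-order sequence: B, Y, F, L, T, W, V, C, P, J, X, E, G, A, Z, N.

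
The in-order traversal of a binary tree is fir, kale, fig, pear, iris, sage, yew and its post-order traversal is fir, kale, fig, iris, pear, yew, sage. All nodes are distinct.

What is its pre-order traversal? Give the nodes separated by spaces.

The last element of post-order is the root; it splits in-order into left and right subtrees.
Root sage: left subtree has 5 nodes {fir, kale, fig, pear, iris}, right has 1 {yew}.
  Root pear: left subtree has 3 nodes {fir, kale, fig}, right has 1 {iris}.
    Root fig: left subtree has 2 nodes {fir, kale}, right has 0 { }.
      Root kale: left subtree has 1 node {fir}, right has 0 { }.

sage pear fig kale fir iris yew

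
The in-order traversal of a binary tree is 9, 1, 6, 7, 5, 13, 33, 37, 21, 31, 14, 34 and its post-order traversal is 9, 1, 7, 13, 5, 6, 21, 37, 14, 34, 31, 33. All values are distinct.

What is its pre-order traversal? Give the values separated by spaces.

The last element of post-order is the root; it splits in-order into left and right subtrees.
Root 33: left subtree has 6 nodes {9, 1, 6, 7, 5, 13}, right has 5 {37, 21, 31, 14, 34}.
  Root 6: left subtree has 2 nodes {9, 1}, right has 3 {7, 5, 13}.
    Root 1: left subtree has 1 node {9}, right has 0 { }.
    Root 5: left subtree has 1 node {7}, right has 1 {13}.
  Root 31: left subtree has 2 nodes {37, 21}, right has 2 {14, 34}.
    Root 37: left subtree has 0 nodes { }, right has 1 {21}.
    Root 34: left subtree has 1 node {14}, right has 0 { }.

33 6 1 9 5 7 13 31 37 21 34 14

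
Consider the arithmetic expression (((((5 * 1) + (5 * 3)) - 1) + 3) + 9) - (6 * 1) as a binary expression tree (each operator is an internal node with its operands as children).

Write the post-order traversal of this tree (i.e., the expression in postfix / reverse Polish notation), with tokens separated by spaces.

5 1 * 5 3 * + 1 - 3 + 9 + 6 1 * -

Post-order on an expression tree gives postfix notation: for each operator, emit left operand, right operand, then the operator.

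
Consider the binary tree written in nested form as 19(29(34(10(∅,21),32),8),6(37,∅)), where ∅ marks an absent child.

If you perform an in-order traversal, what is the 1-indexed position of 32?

In-order visits the left subtree, then the node, then the right subtree.
At 19: go left to 29.
  At 29: go left to 34.
    At 34: go left to 10.
      At 10: no left child.
      Visit 10.
      At 10: go right to 21.
        21 is a leaf — visit 21.
    Visit 34.
    At 34: go right to 32.
      32 is a leaf — visit 32.
  Visit 29.
  At 29: go right to 8.
    8 is a leaf — visit 8.
Visit 19.
At 19: go right to 6.
  At 6: go left to 37.
    37 is a leaf — visit 37.
  Visit 6.
  At 6: no right child.
Full in-order sequence: 10, 21, 34, 32, 29, 8, 19, 37, 6.

4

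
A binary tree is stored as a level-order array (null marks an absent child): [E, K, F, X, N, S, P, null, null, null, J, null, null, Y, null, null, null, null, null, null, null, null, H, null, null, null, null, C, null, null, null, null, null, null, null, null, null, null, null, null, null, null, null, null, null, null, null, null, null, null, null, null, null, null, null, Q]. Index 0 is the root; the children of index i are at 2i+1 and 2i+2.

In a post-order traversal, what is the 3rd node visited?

J

Post-order visits the left subtree, then the right subtree, then the node.
At E: go left to K.
  At K: go left to X.
    X is a leaf — visit X.
  At K: go right to N.
    At N: no left child.
    At N: go right to J.
      At J: no left child.
      At J: go right to H.
        H is a leaf — visit H.
      Visit J.
    Visit N.
  Visit K.
At E: go right to F.
  At F: go left to S.
    S is a leaf — visit S.
  At F: go right to P.
    At P: go left to Y.
      At Y: go left to C.
        At C: go left to Q.
          Q is a leaf — visit Q.
        At C: no right child.
        Visit C.
      At Y: no right child.
      Visit Y.
    At P: no right child.
    Visit P.
  Visit F.
Visit E.
Full post-order sequence: X, H, J, N, K, S, Q, C, Y, P, F, E.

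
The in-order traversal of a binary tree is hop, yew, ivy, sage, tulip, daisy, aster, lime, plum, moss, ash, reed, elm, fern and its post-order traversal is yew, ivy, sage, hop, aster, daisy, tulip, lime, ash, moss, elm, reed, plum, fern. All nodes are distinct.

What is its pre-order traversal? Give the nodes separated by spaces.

fern plum lime tulip hop sage ivy yew daisy aster reed moss ash elm

The last element of post-order is the root; it splits in-order into left and right subtrees.
Root fern: left subtree has 13 nodes {hop, yew, ivy, sage, tulip, daisy, aster, lime, plum, moss, ash, reed, elm}, right has 0 { }.
  Root plum: left subtree has 8 nodes {hop, yew, ivy, sage, tulip, daisy, aster, lime}, right has 4 {moss, ash, reed, elm}.
    Root lime: left subtree has 7 nodes {hop, yew, ivy, sage, tulip, daisy, aster}, right has 0 { }.
      Root tulip: left subtree has 4 nodes {hop, yew, ivy, sage}, right has 2 {daisy, aster}.
        Root hop: left subtree has 0 nodes { }, right has 3 {yew, ivy, sage}.
          Root sage: left subtree has 2 nodes {yew, ivy}, right has 0 { }.
            Root ivy: left subtree has 1 node {yew}, right has 0 { }.
        Root daisy: left subtree has 0 nodes { }, right has 1 {aster}.
    Root reed: left subtree has 2 nodes {moss, ash}, right has 1 {elm}.
      Root moss: left subtree has 0 nodes { }, right has 1 {ash}.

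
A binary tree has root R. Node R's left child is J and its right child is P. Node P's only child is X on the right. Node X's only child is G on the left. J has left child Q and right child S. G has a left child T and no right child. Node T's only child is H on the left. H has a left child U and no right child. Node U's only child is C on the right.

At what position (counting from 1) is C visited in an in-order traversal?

In-order visits the left subtree, then the node, then the right subtree.
At R: go left to J.
  At J: go left to Q.
    Q is a leaf — visit Q.
  Visit J.
  At J: go right to S.
    S is a leaf — visit S.
Visit R.
At R: go right to P.
  At P: no left child.
  Visit P.
  At P: go right to X.
    At X: go left to G.
      At G: go left to T.
        At T: go left to H.
          At H: go left to U.
            At U: no left child.
            Visit U.
            At U: go right to C.
              C is a leaf — visit C.
          Visit H.
          At H: no right child.
        Visit T.
        At T: no right child.
      Visit G.
      At G: no right child.
    Visit X.
    At X: no right child.
Full in-order sequence: Q, J, S, R, P, U, C, H, T, G, X.

7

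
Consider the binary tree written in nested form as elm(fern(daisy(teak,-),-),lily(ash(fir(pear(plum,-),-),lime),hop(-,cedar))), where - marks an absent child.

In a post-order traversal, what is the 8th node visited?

ash

Post-order visits the left subtree, then the right subtree, then the node.
At elm: go left to fern.
  At fern: go left to daisy.
    At daisy: go left to teak.
      teak is a leaf — visit teak.
    At daisy: no right child.
    Visit daisy.
  At fern: no right child.
  Visit fern.
At elm: go right to lily.
  At lily: go left to ash.
    At ash: go left to fir.
      At fir: go left to pear.
        At pear: go left to plum.
          plum is a leaf — visit plum.
        At pear: no right child.
        Visit pear.
      At fir: no right child.
      Visit fir.
    At ash: go right to lime.
      lime is a leaf — visit lime.
    Visit ash.
  At lily: go right to hop.
    At hop: no left child.
    At hop: go right to cedar.
      cedar is a leaf — visit cedar.
    Visit hop.
  Visit lily.
Visit elm.
Full post-order sequence: teak, daisy, fern, plum, pear, fir, lime, ash, cedar, hop, lily, elm.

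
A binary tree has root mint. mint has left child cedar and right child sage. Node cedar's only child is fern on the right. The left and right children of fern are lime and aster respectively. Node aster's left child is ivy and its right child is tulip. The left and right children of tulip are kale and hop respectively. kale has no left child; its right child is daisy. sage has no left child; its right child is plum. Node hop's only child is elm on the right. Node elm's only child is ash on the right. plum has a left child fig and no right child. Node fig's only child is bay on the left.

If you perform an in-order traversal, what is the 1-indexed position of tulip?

In-order visits the left subtree, then the node, then the right subtree.
At mint: go left to cedar.
  At cedar: no left child.
  Visit cedar.
  At cedar: go right to fern.
    At fern: go left to lime.
      lime is a leaf — visit lime.
    Visit fern.
    At fern: go right to aster.
      At aster: go left to ivy.
        ivy is a leaf — visit ivy.
      Visit aster.
      At aster: go right to tulip.
        At tulip: go left to kale.
          At kale: no left child.
          Visit kale.
          At kale: go right to daisy.
            daisy is a leaf — visit daisy.
        Visit tulip.
        At tulip: go right to hop.
          At hop: no left child.
          Visit hop.
          At hop: go right to elm.
            At elm: no left child.
            Visit elm.
            At elm: go right to ash.
              ash is a leaf — visit ash.
Visit mint.
At mint: go right to sage.
  At sage: no left child.
  Visit sage.
  At sage: go right to plum.
    At plum: go left to fig.
      At fig: go left to bay.
        bay is a leaf — visit bay.
      Visit fig.
      At fig: no right child.
    Visit plum.
    At plum: no right child.
Full in-order sequence: cedar, lime, fern, ivy, aster, kale, daisy, tulip, hop, elm, ash, mint, sage, bay, fig, plum.

8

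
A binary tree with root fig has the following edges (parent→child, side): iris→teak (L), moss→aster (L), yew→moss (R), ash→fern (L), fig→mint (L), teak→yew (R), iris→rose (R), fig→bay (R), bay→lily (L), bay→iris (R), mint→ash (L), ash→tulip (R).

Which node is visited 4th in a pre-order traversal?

Pre-order visits the node, then its left subtree, then its right subtree.
Visit fig.
At fig: go left to mint.
  Visit mint.
  At mint: go left to ash.
    Visit ash.
    At ash: go left to fern.
      fern is a leaf — visit fern.
    At ash: go right to tulip.
      tulip is a leaf — visit tulip.
  At mint: no right child.
At fig: go right to bay.
  Visit bay.
  At bay: go left to lily.
    lily is a leaf — visit lily.
  At bay: go right to iris.
    Visit iris.
    At iris: go left to teak.
      Visit teak.
      At teak: no left child.
      At teak: go right to yew.
        Visit yew.
        At yew: no left child.
        At yew: go right to moss.
          Visit moss.
          At moss: go left to aster.
            aster is a leaf — visit aster.
          At moss: no right child.
    At iris: go right to rose.
      rose is a leaf — visit rose.
Full pre-order sequence: fig, mint, ash, fern, tulip, bay, lily, iris, teak, yew, moss, aster, rose.

fern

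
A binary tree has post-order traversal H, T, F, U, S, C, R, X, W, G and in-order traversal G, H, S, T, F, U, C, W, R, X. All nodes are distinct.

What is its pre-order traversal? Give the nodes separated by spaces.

G W C S H U F T X R

The last element of post-order is the root; it splits in-order into left and right subtrees.
Root G: left subtree has 0 nodes { }, right has 9 {H, S, T, F, U, C, W, R, X}.
  Root W: left subtree has 6 nodes {H, S, T, F, U, C}, right has 2 {R, X}.
    Root C: left subtree has 5 nodes {H, S, T, F, U}, right has 0 { }.
      Root S: left subtree has 1 node {H}, right has 3 {T, F, U}.
        Root U: left subtree has 2 nodes {T, F}, right has 0 { }.
          Root F: left subtree has 1 node {T}, right has 0 { }.
    Root X: left subtree has 1 node {R}, right has 0 { }.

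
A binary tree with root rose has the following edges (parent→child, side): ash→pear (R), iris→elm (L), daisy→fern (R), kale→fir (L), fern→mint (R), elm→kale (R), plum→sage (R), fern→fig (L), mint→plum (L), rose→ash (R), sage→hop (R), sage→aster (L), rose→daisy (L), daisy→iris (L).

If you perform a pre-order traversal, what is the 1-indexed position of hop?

Pre-order visits the node, then its left subtree, then its right subtree.
Visit rose.
At rose: go left to daisy.
  Visit daisy.
  At daisy: go left to iris.
    Visit iris.
    At iris: go left to elm.
      Visit elm.
      At elm: no left child.
      At elm: go right to kale.
        Visit kale.
        At kale: go left to fir.
          fir is a leaf — visit fir.
        At kale: no right child.
    At iris: no right child.
  At daisy: go right to fern.
    Visit fern.
    At fern: go left to fig.
      fig is a leaf — visit fig.
    At fern: go right to mint.
      Visit mint.
      At mint: go left to plum.
        Visit plum.
        At plum: no left child.
        At plum: go right to sage.
          Visit sage.
          At sage: go left to aster.
            aster is a leaf — visit aster.
          At sage: go right to hop.
            hop is a leaf — visit hop.
      At mint: no right child.
At rose: go right to ash.
  Visit ash.
  At ash: no left child.
  At ash: go right to pear.
    pear is a leaf — visit pear.
Full pre-order sequence: rose, daisy, iris, elm, kale, fir, fern, fig, mint, plum, sage, aster, hop, ash, pear.

13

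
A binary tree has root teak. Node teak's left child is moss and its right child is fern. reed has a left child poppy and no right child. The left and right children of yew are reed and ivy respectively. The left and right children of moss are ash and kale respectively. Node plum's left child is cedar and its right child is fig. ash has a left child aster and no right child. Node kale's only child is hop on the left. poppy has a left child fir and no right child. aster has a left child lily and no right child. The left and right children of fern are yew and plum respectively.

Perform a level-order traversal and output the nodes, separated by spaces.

Level-order visits nodes level by level from the root, left to right within each level.
Level 0: teak
Level 1: moss, fern
Level 2: ash, kale, yew, plum
Level 3: aster, hop, reed, ivy, cedar, fig
Level 4: lily, poppy
Level 5: fir

teak moss fern ash kale yew plum aster hop reed ivy cedar fig lily poppy fir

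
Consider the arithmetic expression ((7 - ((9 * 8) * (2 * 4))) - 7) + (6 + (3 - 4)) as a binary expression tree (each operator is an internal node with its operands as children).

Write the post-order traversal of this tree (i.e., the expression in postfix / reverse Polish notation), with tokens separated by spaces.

7 9 8 * 2 4 * * - 7 - 6 3 4 - + +

Post-order on an expression tree gives postfix notation: for each operator, emit left operand, right operand, then the operator.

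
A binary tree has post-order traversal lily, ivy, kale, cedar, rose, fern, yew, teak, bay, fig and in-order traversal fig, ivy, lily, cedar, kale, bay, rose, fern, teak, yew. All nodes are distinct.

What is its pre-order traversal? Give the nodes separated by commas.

The last element of post-order is the root; it splits in-order into left and right subtrees.
Root fig: left subtree has 0 nodes { }, right has 9 {ivy, lily, cedar, kale, bay, rose, fern, teak, yew}.
  Root bay: left subtree has 4 nodes {ivy, lily, cedar, kale}, right has 4 {rose, fern, teak, yew}.
    Root cedar: left subtree has 2 nodes {ivy, lily}, right has 1 {kale}.
      Root ivy: left subtree has 0 nodes { }, right has 1 {lily}.
    Root teak: left subtree has 2 nodes {rose, fern}, right has 1 {yew}.
      Root fern: left subtree has 1 node {rose}, right has 0 { }.

fig, bay, cedar, ivy, lily, kale, teak, fern, rose, yew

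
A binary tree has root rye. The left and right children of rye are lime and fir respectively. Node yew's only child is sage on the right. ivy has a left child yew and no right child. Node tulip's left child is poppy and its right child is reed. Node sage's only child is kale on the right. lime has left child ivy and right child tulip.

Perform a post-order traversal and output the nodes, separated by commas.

Post-order visits the left subtree, then the right subtree, then the node.
At rye: go left to lime.
  At lime: go left to ivy.
    At ivy: go left to yew.
      At yew: no left child.
      At yew: go right to sage.
        At sage: no left child.
        At sage: go right to kale.
          kale is a leaf — visit kale.
        Visit sage.
      Visit yew.
    At ivy: no right child.
    Visit ivy.
  At lime: go right to tulip.
    At tulip: go left to poppy.
      poppy is a leaf — visit poppy.
    At tulip: go right to reed.
      reed is a leaf — visit reed.
    Visit tulip.
  Visit lime.
At rye: go right to fir.
  fir is a leaf — visit fir.
Visit rye.

kale, sage, yew, ivy, poppy, reed, tulip, lime, fir, rye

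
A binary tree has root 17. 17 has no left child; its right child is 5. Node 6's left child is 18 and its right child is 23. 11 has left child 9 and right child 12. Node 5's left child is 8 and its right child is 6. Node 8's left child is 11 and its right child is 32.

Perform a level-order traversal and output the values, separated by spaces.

Level-order visits nodes level by level from the root, left to right within each level.
Level 0: 17
Level 1: 5
Level 2: 8, 6
Level 3: 11, 32, 18, 23
Level 4: 9, 12

17 5 8 6 11 32 18 23 9 12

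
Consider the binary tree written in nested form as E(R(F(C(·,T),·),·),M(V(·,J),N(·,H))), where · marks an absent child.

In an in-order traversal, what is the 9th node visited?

In-order visits the left subtree, then the node, then the right subtree.
At E: go left to R.
  At R: go left to F.
    At F: go left to C.
      At C: no left child.
      Visit C.
      At C: go right to T.
        T is a leaf — visit T.
    Visit F.
    At F: no right child.
  Visit R.
  At R: no right child.
Visit E.
At E: go right to M.
  At M: go left to V.
    At V: no left child.
    Visit V.
    At V: go right to J.
      J is a leaf — visit J.
  Visit M.
  At M: go right to N.
    At N: no left child.
    Visit N.
    At N: go right to H.
      H is a leaf — visit H.
Full in-order sequence: C, T, F, R, E, V, J, M, N, H.

N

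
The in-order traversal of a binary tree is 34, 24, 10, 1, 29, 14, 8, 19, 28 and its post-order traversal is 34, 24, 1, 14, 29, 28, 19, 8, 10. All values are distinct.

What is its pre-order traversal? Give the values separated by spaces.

10 24 34 8 29 1 14 19 28

The last element of post-order is the root; it splits in-order into left and right subtrees.
Root 10: left subtree has 2 nodes {34, 24}, right has 6 {1, 29, 14, 8, 19, 28}.
  Root 24: left subtree has 1 node {34}, right has 0 { }.
  Root 8: left subtree has 3 nodes {1, 29, 14}, right has 2 {19, 28}.
    Root 29: left subtree has 1 node {1}, right has 1 {14}.
    Root 19: left subtree has 0 nodes { }, right has 1 {28}.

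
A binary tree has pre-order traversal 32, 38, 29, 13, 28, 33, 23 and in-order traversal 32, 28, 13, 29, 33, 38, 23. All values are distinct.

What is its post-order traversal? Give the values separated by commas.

The first element of pre-order is the root; it splits in-order into left and right subtrees.
Root 32: left subtree has 0 nodes { }, right has 6 {28, 13, 29, 33, 38, 23}.
  Root 38: left subtree has 4 nodes {28, 13, 29, 33}, right has 1 {23}.
    Root 29: left subtree has 2 nodes {28, 13}, right has 1 {33}.
      Root 13: left subtree has 1 node {28}, right has 0 { }.

28, 13, 33, 29, 23, 38, 32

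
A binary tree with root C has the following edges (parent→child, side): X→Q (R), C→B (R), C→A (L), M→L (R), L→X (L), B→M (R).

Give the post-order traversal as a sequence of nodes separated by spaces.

Post-order visits the left subtree, then the right subtree, then the node.
At C: go left to A.
  A is a leaf — visit A.
At C: go right to B.
  At B: no left child.
  At B: go right to M.
    At M: no left child.
    At M: go right to L.
      At L: go left to X.
        At X: no left child.
        At X: go right to Q.
          Q is a leaf — visit Q.
        Visit X.
      At L: no right child.
      Visit L.
    Visit M.
  Visit B.
Visit C.

A Q X L M B C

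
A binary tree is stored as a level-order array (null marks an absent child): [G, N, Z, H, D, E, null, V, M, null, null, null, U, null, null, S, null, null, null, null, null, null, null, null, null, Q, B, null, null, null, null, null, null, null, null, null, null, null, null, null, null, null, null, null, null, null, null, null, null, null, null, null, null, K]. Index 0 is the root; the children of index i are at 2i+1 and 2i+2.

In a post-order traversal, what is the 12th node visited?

Post-order visits the left subtree, then the right subtree, then the node.
At G: go left to N.
  At N: go left to H.
    At H: go left to V.
      At V: go left to S.
        S is a leaf — visit S.
      At V: no right child.
      Visit V.
    At H: go right to M.
      M is a leaf — visit M.
    Visit H.
  At N: go right to D.
    D is a leaf — visit D.
  Visit N.
At G: go right to Z.
  At Z: go left to E.
    At E: no left child.
    At E: go right to U.
      At U: go left to Q.
        Q is a leaf — visit Q.
      At U: go right to B.
        At B: go left to K.
          K is a leaf — visit K.
        At B: no right child.
        Visit B.
      Visit U.
    Visit E.
  At Z: no right child.
  Visit Z.
Visit G.
Full post-order sequence: S, V, M, H, D, N, Q, K, B, U, E, Z, G.

Z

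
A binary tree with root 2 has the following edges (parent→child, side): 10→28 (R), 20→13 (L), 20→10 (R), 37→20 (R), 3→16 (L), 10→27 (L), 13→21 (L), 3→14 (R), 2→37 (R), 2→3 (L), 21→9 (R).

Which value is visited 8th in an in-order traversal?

13

In-order visits the left subtree, then the node, then the right subtree.
At 2: go left to 3.
  At 3: go left to 16.
    16 is a leaf — visit 16.
  Visit 3.
  At 3: go right to 14.
    14 is a leaf — visit 14.
Visit 2.
At 2: go right to 37.
  At 37: no left child.
  Visit 37.
  At 37: go right to 20.
    At 20: go left to 13.
      At 13: go left to 21.
        At 21: no left child.
        Visit 21.
        At 21: go right to 9.
          9 is a leaf — visit 9.
      Visit 13.
      At 13: no right child.
    Visit 20.
    At 20: go right to 10.
      At 10: go left to 27.
        27 is a leaf — visit 27.
      Visit 10.
      At 10: go right to 28.
        28 is a leaf — visit 28.
Full in-order sequence: 16, 3, 14, 2, 37, 21, 9, 13, 20, 27, 10, 28.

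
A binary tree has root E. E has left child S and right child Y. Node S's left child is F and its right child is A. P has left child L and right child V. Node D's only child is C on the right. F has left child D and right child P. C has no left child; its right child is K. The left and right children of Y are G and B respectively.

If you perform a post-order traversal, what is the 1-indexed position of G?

Post-order visits the left subtree, then the right subtree, then the node.
At E: go left to S.
  At S: go left to F.
    At F: go left to D.
      At D: no left child.
      At D: go right to C.
        At C: no left child.
        At C: go right to K.
          K is a leaf — visit K.
        Visit C.
      Visit D.
    At F: go right to P.
      At P: go left to L.
        L is a leaf — visit L.
      At P: go right to V.
        V is a leaf — visit V.
      Visit P.
    Visit F.
  At S: go right to A.
    A is a leaf — visit A.
  Visit S.
At E: go right to Y.
  At Y: go left to G.
    G is a leaf — visit G.
  At Y: go right to B.
    B is a leaf — visit B.
  Visit Y.
Visit E.
Full post-order sequence: K, C, D, L, V, P, F, A, S, G, B, Y, E.

10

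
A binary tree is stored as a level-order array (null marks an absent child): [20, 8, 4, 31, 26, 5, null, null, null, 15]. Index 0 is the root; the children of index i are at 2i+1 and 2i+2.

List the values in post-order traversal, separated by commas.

Post-order visits the left subtree, then the right subtree, then the node.
At 20: go left to 8.
  At 8: go left to 31.
    31 is a leaf — visit 31.
  At 8: go right to 26.
    At 26: go left to 15.
      15 is a leaf — visit 15.
    At 26: no right child.
    Visit 26.
  Visit 8.
At 20: go right to 4.
  At 4: go left to 5.
    5 is a leaf — visit 5.
  At 4: no right child.
  Visit 4.
Visit 20.

31, 15, 26, 8, 5, 4, 20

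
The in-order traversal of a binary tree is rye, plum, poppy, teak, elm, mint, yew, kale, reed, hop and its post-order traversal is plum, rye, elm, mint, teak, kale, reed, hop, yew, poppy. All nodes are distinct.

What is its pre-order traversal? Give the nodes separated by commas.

poppy, rye, plum, yew, teak, mint, elm, hop, reed, kale

The last element of post-order is the root; it splits in-order into left and right subtrees.
Root poppy: left subtree has 2 nodes {rye, plum}, right has 7 {teak, elm, mint, yew, kale, reed, hop}.
  Root rye: left subtree has 0 nodes { }, right has 1 {plum}.
  Root yew: left subtree has 3 nodes {teak, elm, mint}, right has 3 {kale, reed, hop}.
    Root teak: left subtree has 0 nodes { }, right has 2 {elm, mint}.
      Root mint: left subtree has 1 node {elm}, right has 0 { }.
    Root hop: left subtree has 2 nodes {kale, reed}, right has 0 { }.
      Root reed: left subtree has 1 node {kale}, right has 0 { }.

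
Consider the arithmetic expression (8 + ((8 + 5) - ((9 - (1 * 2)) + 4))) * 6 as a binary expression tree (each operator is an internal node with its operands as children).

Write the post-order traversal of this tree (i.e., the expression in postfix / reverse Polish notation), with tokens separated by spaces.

Post-order on an expression tree gives postfix notation: for each operator, emit left operand, right operand, then the operator.

8 8 5 + 9 1 2 * - 4 + - + 6 *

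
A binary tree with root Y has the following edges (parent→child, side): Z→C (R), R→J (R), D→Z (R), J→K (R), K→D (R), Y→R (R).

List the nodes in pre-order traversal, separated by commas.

Pre-order visits the node, then its left subtree, then its right subtree.
Visit Y.
At Y: no left child.
At Y: go right to R.
  Visit R.
  At R: no left child.
  At R: go right to J.
    Visit J.
    At J: no left child.
    At J: go right to K.
      Visit K.
      At K: no left child.
      At K: go right to D.
        Visit D.
        At D: no left child.
        At D: go right to Z.
          Visit Z.
          At Z: no left child.
          At Z: go right to C.
            C is a leaf — visit C.

Y, R, J, K, D, Z, C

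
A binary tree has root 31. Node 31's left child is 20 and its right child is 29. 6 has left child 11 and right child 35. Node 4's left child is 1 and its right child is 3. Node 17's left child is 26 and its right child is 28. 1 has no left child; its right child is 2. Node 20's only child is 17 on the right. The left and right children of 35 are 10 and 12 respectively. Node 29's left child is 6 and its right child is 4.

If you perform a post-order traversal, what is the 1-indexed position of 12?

Post-order visits the left subtree, then the right subtree, then the node.
At 31: go left to 20.
  At 20: no left child.
  At 20: go right to 17.
    At 17: go left to 26.
      26 is a leaf — visit 26.
    At 17: go right to 28.
      28 is a leaf — visit 28.
    Visit 17.
  Visit 20.
At 31: go right to 29.
  At 29: go left to 6.
    At 6: go left to 11.
      11 is a leaf — visit 11.
    At 6: go right to 35.
      At 35: go left to 10.
        10 is a leaf — visit 10.
      At 35: go right to 12.
        12 is a leaf — visit 12.
      Visit 35.
    Visit 6.
  At 29: go right to 4.
    At 4: go left to 1.
      At 1: no left child.
      At 1: go right to 2.
        2 is a leaf — visit 2.
      Visit 1.
    At 4: go right to 3.
      3 is a leaf — visit 3.
    Visit 4.
  Visit 29.
Visit 31.
Full post-order sequence: 26, 28, 17, 20, 11, 10, 12, 35, 6, 2, 1, 3, 4, 29, 31.

7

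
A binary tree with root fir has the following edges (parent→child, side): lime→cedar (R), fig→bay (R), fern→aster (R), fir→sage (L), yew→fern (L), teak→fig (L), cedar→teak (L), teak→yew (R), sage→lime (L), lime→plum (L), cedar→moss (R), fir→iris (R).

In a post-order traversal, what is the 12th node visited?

iris

Post-order visits the left subtree, then the right subtree, then the node.
At fir: go left to sage.
  At sage: go left to lime.
    At lime: go left to plum.
      plum is a leaf — visit plum.
    At lime: go right to cedar.
      At cedar: go left to teak.
        At teak: go left to fig.
          At fig: no left child.
          At fig: go right to bay.
            bay is a leaf — visit bay.
          Visit fig.
        At teak: go right to yew.
          At yew: go left to fern.
            At fern: no left child.
            At fern: go right to aster.
              aster is a leaf — visit aster.
            Visit fern.
          At yew: no right child.
          Visit yew.
        Visit teak.
      At cedar: go right to moss.
        moss is a leaf — visit moss.
      Visit cedar.
    Visit lime.
  At sage: no right child.
  Visit sage.
At fir: go right to iris.
  iris is a leaf — visit iris.
Visit fir.
Full post-order sequence: plum, bay, fig, aster, fern, yew, teak, moss, cedar, lime, sage, iris, fir.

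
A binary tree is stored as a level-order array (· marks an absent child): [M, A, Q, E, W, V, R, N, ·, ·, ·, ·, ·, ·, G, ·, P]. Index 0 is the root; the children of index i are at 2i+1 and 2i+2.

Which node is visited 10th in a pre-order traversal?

Pre-order visits the node, then its left subtree, then its right subtree.
Visit M.
At M: go left to A.
  Visit A.
  At A: go left to E.
    Visit E.
    At E: go left to N.
      Visit N.
      At N: no left child.
      At N: go right to P.
        P is a leaf — visit P.
    At E: no right child.
  At A: go right to W.
    W is a leaf — visit W.
At M: go right to Q.
  Visit Q.
  At Q: go left to V.
    V is a leaf — visit V.
  At Q: go right to R.
    Visit R.
    At R: no left child.
    At R: go right to G.
      G is a leaf — visit G.
Full pre-order sequence: M, A, E, N, P, W, Q, V, R, G.

G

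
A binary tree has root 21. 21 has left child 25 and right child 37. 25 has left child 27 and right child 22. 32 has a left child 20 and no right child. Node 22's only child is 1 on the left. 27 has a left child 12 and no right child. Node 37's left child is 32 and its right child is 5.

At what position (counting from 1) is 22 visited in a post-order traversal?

4

Post-order visits the left subtree, then the right subtree, then the node.
At 21: go left to 25.
  At 25: go left to 27.
    At 27: go left to 12.
      12 is a leaf — visit 12.
    At 27: no right child.
    Visit 27.
  At 25: go right to 22.
    At 22: go left to 1.
      1 is a leaf — visit 1.
    At 22: no right child.
    Visit 22.
  Visit 25.
At 21: go right to 37.
  At 37: go left to 32.
    At 32: go left to 20.
      20 is a leaf — visit 20.
    At 32: no right child.
    Visit 32.
  At 37: go right to 5.
    5 is a leaf — visit 5.
  Visit 37.
Visit 21.
Full post-order sequence: 12, 27, 1, 22, 25, 20, 32, 5, 37, 21.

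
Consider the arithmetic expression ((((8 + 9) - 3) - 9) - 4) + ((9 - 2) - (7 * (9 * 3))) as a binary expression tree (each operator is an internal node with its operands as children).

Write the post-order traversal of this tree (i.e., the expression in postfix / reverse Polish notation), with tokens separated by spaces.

Post-order on an expression tree gives postfix notation: for each operator, emit left operand, right operand, then the operator.

8 9 + 3 - 9 - 4 - 9 2 - 7 9 3 * * - +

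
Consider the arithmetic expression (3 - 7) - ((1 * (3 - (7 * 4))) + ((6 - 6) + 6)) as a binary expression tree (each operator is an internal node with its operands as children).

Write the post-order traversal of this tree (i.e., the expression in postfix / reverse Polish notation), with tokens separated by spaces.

Post-order on an expression tree gives postfix notation: for each operator, emit left operand, right operand, then the operator.

3 7 - 1 3 7 4 * - * 6 6 - 6 + + -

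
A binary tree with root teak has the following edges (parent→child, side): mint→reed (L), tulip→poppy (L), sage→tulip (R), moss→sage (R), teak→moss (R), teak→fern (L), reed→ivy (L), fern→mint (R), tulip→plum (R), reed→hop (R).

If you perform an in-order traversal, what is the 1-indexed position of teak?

6

In-order visits the left subtree, then the node, then the right subtree.
At teak: go left to fern.
  At fern: no left child.
  Visit fern.
  At fern: go right to mint.
    At mint: go left to reed.
      At reed: go left to ivy.
        ivy is a leaf — visit ivy.
      Visit reed.
      At reed: go right to hop.
        hop is a leaf — visit hop.
    Visit mint.
    At mint: no right child.
Visit teak.
At teak: go right to moss.
  At moss: no left child.
  Visit moss.
  At moss: go right to sage.
    At sage: no left child.
    Visit sage.
    At sage: go right to tulip.
      At tulip: go left to poppy.
        poppy is a leaf — visit poppy.
      Visit tulip.
      At tulip: go right to plum.
        plum is a leaf — visit plum.
Full in-order sequence: fern, ivy, reed, hop, mint, teak, moss, sage, poppy, tulip, plum.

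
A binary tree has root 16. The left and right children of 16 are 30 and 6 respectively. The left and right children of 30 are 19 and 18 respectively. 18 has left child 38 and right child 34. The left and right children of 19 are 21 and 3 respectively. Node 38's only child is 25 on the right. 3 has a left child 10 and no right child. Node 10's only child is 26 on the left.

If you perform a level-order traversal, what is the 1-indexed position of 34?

9

Level-order visits nodes level by level from the root, left to right within each level.
Level 0: 16
Level 1: 30, 6
Level 2: 19, 18
Level 3: 21, 3, 38, 34
Level 4: 10, 25
Level 5: 26
Full level-order sequence: 16, 30, 6, 19, 18, 21, 3, 38, 34, 10, 25, 26.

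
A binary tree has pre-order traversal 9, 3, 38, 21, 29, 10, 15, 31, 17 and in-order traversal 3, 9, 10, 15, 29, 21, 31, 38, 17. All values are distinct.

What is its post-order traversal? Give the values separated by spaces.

3 15 10 29 31 21 17 38 9

The first element of pre-order is the root; it splits in-order into left and right subtrees.
Root 9: left subtree has 1 node {3}, right has 7 {10, 15, 29, 21, 31, 38, 17}.
  Root 38: left subtree has 5 nodes {10, 15, 29, 21, 31}, right has 1 {17}.
    Root 21: left subtree has 3 nodes {10, 15, 29}, right has 1 {31}.
      Root 29: left subtree has 2 nodes {10, 15}, right has 0 { }.
        Root 10: left subtree has 0 nodes { }, right has 1 {15}.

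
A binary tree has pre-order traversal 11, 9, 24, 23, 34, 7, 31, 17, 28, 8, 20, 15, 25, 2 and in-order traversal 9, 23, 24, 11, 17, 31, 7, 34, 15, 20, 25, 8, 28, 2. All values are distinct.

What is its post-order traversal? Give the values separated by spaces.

The first element of pre-order is the root; it splits in-order into left and right subtrees.
Root 11: left subtree has 3 nodes {9, 23, 24}, right has 10 {17, 31, 7, 34, 15, 20, 25, 8, 28, 2}.
  Root 9: left subtree has 0 nodes { }, right has 2 {23, 24}.
    Root 24: left subtree has 1 node {23}, right has 0 { }.
  Root 34: left subtree has 3 nodes {17, 31, 7}, right has 6 {15, 20, 25, 8, 28, 2}.
    Root 7: left subtree has 2 nodes {17, 31}, right has 0 { }.
      Root 31: left subtree has 1 node {17}, right has 0 { }.
    Root 28: left subtree has 4 nodes {15, 20, 25, 8}, right has 1 {2}.
      Root 8: left subtree has 3 nodes {15, 20, 25}, right has 0 { }.
        Root 20: left subtree has 1 node {15}, right has 1 {25}.

23 24 9 17 31 7 15 25 20 8 2 28 34 11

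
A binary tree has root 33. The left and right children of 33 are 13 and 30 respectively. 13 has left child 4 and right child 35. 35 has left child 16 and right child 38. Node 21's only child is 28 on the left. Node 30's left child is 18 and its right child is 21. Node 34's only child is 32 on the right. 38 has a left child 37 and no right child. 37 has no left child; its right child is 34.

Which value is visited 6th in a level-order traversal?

18

Level-order visits nodes level by level from the root, left to right within each level.
Level 0: 33
Level 1: 13, 30
Level 2: 4, 35, 18, 21
Level 3: 16, 38, 28
Level 4: 37
Level 5: 34
Level 6: 32
Full level-order sequence: 33, 13, 30, 4, 35, 18, 21, 16, 38, 28, 37, 34, 32.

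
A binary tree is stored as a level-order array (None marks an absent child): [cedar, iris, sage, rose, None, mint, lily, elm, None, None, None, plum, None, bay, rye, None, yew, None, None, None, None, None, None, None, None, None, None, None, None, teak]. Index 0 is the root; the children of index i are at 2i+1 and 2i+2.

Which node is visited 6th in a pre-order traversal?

Pre-order visits the node, then its left subtree, then its right subtree.
Visit cedar.
At cedar: go left to iris.
  Visit iris.
  At iris: go left to rose.
    Visit rose.
    At rose: go left to elm.
      Visit elm.
      At elm: no left child.
      At elm: go right to yew.
        yew is a leaf — visit yew.
    At rose: no right child.
  At iris: no right child.
At cedar: go right to sage.
  Visit sage.
  At sage: go left to mint.
    Visit mint.
    At mint: go left to plum.
      plum is a leaf — visit plum.
    At mint: no right child.
  At sage: go right to lily.
    Visit lily.
    At lily: go left to bay.
      bay is a leaf — visit bay.
    At lily: go right to rye.
      Visit rye.
      At rye: go left to teak.
        teak is a leaf — visit teak.
      At rye: no right child.
Full pre-order sequence: cedar, iris, rose, elm, yew, sage, mint, plum, lily, bay, rye, teak.

sage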